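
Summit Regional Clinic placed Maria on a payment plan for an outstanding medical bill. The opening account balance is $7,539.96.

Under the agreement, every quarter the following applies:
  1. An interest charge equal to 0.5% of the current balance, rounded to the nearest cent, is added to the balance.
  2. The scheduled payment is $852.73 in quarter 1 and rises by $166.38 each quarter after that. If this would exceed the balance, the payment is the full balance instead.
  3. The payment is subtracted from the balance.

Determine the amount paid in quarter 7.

$76.22

# | Opening | Interest | Payment | End bal
1 | $7,539.96 | $37.70 | $852.73 | $6,724.93
2 | $6,724.93 | $33.62 | $1,019.11 | $5,739.44
3 | $5,739.44 | $28.70 | $1,185.49 | $4,582.65
4 | $4,582.65 | $22.91 | $1,351.87 | $3,253.69
5 | $3,253.69 | $16.27 | $1,518.25 | $1,751.71
6 | $1,751.71 | $8.76 | $1,684.63 | $75.84
7 | $75.84 | $0.38 | $76.22 | $0.00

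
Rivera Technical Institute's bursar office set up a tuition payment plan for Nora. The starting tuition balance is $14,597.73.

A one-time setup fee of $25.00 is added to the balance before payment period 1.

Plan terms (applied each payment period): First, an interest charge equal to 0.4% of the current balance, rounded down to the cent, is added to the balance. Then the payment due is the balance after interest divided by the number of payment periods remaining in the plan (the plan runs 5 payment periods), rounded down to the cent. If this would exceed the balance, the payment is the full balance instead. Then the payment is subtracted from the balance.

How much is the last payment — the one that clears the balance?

Payment period 1: opening $14,622.73; interest $58.49 → $14,681.22; payment $2,936.24; balance $11,744.98
Payment period 2: opening $11,744.98; interest $46.97 → $11,791.95; payment $2,947.98; balance $8,843.97
Payment period 3: opening $8,843.97; interest $35.37 → $8,879.34; payment $2,959.78; balance $5,919.56
Payment period 4: opening $5,919.56; interest $23.67 → $5,943.23; payment $2,971.61; balance $2,971.62
Payment period 5: opening $2,971.62; interest $11.88 → $2,983.50; payment $2,983.50; balance $0.00

$2,983.50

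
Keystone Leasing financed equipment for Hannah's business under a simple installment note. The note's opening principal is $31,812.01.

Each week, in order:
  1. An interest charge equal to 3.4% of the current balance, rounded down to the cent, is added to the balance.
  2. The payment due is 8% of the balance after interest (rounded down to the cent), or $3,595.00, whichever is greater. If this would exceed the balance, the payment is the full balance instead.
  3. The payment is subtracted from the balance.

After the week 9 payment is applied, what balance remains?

Week 1: $31,812.01 +$1,081.60 interest = $32,893.61; pay $3,595.00 → $29,298.61
Week 2: $29,298.61 +$996.15 interest = $30,294.76; pay $3,595.00 → $26,699.76
Week 3: $26,699.76 +$907.79 interest = $27,607.55; pay $3,595.00 → $24,012.55
Week 4: $24,012.55 +$816.42 interest = $24,828.97; pay $3,595.00 → $21,233.97
Week 5: $21,233.97 +$721.95 interest = $21,955.92; pay $3,595.00 → $18,360.92
Week 6: $18,360.92 +$624.27 interest = $18,985.19; pay $3,595.00 → $15,390.19
Week 7: $15,390.19 +$523.26 interest = $15,913.45; pay $3,595.00 → $12,318.45
Week 8: $12,318.45 +$418.82 interest = $12,737.27; pay $3,595.00 → $9,142.27
Week 9: $9,142.27 +$310.83 interest = $9,453.10; pay $3,595.00 → $5,858.10

$5,858.10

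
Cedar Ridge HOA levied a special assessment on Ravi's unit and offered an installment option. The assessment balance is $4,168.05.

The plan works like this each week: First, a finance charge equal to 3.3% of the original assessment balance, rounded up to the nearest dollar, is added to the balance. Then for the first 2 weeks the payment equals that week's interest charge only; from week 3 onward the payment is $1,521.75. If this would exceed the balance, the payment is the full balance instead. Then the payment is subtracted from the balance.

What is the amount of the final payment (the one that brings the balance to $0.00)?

$154.80

Week 1: $4,168.05 +$138.00 interest = $4,306.05; pay $138.00 → $4,168.05
Week 2: $4,168.05 +$138.00 interest = $4,306.05; pay $138.00 → $4,168.05
Week 3: $4,168.05 +$138.00 interest = $4,306.05; pay $1,521.75 → $2,784.30
Week 4: $2,784.30 +$138.00 interest = $2,922.30; pay $1,521.75 → $1,400.55
Week 5: $1,400.55 +$138.00 interest = $1,538.55; pay $1,521.75 → $16.80
Week 6: $16.80 +$138.00 interest = $154.80; pay $154.80 → $0.00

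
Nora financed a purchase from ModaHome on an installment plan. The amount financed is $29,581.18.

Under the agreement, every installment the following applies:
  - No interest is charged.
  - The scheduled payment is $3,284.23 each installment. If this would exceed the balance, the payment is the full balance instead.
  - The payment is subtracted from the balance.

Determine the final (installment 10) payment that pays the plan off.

Installment 1: $29,581.18 − $3,284.23 → $26,296.95
Installment 2: $26,296.95 − $3,284.23 → $23,012.72
Installment 3: $23,012.72 − $3,284.23 → $19,728.49
Installment 4: $19,728.49 − $3,284.23 → $16,444.26
Installment 5: $16,444.26 − $3,284.23 → $13,160.03
Installment 6: $13,160.03 − $3,284.23 → $9,875.80
Installment 7: $9,875.80 − $3,284.23 → $6,591.57
Installment 8: $6,591.57 − $3,284.23 → $3,307.34
Installment 9: $3,307.34 − $3,284.23 → $23.11
Installment 10: $23.11 − $23.11 → $0.00

$23.11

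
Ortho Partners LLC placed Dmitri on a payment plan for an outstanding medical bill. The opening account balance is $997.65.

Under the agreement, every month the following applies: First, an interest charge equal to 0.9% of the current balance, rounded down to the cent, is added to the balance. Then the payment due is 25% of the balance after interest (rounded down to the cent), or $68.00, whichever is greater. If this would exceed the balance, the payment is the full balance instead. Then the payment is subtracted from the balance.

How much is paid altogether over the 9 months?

$1,030.69

# | Opening | Interest | Payment | End bal
1 | $997.65 | $8.97 | $251.65 | $754.97
2 | $754.97 | $6.79 | $190.44 | $571.32
3 | $571.32 | $5.14 | $144.11 | $432.35
4 | $432.35 | $3.89 | $109.06 | $327.18
5 | $327.18 | $2.94 | $82.53 | $247.59
6 | $247.59 | $2.22 | $68.00 | $181.81
7 | $181.81 | $1.63 | $68.00 | $115.44
8 | $115.44 | $1.03 | $68.00 | $48.47
9 | $48.47 | $0.43 | $48.90 | $0.00
Total paid: $1,030.69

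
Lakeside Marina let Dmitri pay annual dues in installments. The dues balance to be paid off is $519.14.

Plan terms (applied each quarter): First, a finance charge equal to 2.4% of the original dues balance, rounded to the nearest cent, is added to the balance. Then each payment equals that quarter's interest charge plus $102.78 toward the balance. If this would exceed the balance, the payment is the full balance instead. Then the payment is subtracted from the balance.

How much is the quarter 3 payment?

Quarter 1: opening $519.14; interest $12.46 → $531.60; payment $115.24; balance $416.36
Quarter 2: opening $416.36; interest $12.46 → $428.82; payment $115.24; balance $313.58
Quarter 3: opening $313.58; interest $12.46 → $326.04; payment $115.24; balance $210.80

$115.24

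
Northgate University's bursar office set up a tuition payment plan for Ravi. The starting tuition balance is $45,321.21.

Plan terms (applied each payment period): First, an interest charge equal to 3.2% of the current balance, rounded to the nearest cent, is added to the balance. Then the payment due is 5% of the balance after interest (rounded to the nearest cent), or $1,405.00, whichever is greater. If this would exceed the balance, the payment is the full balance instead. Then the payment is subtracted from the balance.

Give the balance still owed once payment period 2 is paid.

# | Opening | Interest | Payment | End bal
1 | $45,321.21 | $1,450.28 | $2,338.57 | $44,432.92
2 | $44,432.92 | $1,421.85 | $2,292.74 | $43,562.03

$43,562.03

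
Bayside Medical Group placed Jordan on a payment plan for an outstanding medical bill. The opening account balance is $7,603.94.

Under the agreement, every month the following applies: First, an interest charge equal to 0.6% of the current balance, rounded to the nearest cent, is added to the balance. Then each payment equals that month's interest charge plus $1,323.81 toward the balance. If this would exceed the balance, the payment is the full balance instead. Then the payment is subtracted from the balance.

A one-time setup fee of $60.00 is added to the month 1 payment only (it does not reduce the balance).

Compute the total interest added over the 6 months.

Month 1: opening $7,603.94; interest $45.62 → $7,649.56; payment $1,369.43 (+ $60.00 fee); balance $6,280.13
Month 2: opening $6,280.13; interest $37.68 → $6,317.81; payment $1,361.49; balance $4,956.32
Month 3: opening $4,956.32; interest $29.74 → $4,986.06; payment $1,353.55; balance $3,632.51
Month 4: opening $3,632.51; interest $21.80 → $3,654.31; payment $1,345.61; balance $2,308.70
Month 5: opening $2,308.70; interest $13.85 → $2,322.55; payment $1,337.66; balance $984.89
Month 6: opening $984.89; interest $5.91 → $990.80; payment $990.80; balance $0.00
Total interest: $45.62 + $37.68 + $29.74 + $21.80 + $13.85 + $5.91 = $154.60

$154.60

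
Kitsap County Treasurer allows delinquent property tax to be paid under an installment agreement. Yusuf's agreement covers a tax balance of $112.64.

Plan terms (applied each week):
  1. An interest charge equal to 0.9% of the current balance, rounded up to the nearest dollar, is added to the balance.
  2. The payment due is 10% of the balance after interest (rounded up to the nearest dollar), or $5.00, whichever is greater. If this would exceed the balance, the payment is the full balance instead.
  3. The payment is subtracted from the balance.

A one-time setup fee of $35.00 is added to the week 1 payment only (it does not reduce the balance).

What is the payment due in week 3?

$10.00

# | Opening | Interest | Payment | Fee | End bal
1 | $112.64 | $2.00 | $12.00 | $35.00 | $102.64
2 | $102.64 | $1.00 | $11.00 | — | $92.64
3 | $92.64 | $1.00 | $10.00 | — | $83.64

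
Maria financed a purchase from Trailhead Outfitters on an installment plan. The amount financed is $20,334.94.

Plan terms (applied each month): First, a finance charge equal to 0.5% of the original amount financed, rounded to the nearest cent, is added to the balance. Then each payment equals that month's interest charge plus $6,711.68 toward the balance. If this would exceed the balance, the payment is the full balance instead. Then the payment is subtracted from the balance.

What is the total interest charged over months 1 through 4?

Month 1: opening $20,334.94; interest $101.67 → $20,436.61; payment $6,813.35; balance $13,623.26
Month 2: opening $13,623.26; interest $101.67 → $13,724.93; payment $6,813.35; balance $6,911.58
Month 3: opening $6,911.58; interest $101.67 → $7,013.25; payment $6,813.35; balance $199.90
Month 4: opening $199.90; interest $101.67 → $301.57; payment $301.57; balance $0.00
Total interest: $101.67 + $101.67 + $101.67 + $101.67 = $406.68

$406.68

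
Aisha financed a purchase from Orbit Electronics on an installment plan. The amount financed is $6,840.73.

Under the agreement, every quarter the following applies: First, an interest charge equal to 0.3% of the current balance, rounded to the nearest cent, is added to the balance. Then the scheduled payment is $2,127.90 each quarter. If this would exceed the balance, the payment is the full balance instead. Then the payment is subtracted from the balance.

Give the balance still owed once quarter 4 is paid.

Quarter 1: opening $6,840.73; interest $20.52 → $6,861.25; payment $2,127.90; balance $4,733.35
Quarter 2: opening $4,733.35; interest $14.20 → $4,747.55; payment $2,127.90; balance $2,619.65
Quarter 3: opening $2,619.65; interest $7.86 → $2,627.51; payment $2,127.90; balance $499.61
Quarter 4: opening $499.61; interest $1.50 → $501.11; payment $501.11; balance $0.00

$0.00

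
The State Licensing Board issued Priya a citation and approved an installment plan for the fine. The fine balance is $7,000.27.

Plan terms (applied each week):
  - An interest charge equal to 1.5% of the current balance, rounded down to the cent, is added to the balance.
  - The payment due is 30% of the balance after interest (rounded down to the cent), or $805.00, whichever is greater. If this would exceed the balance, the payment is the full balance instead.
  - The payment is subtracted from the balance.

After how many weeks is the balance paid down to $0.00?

Week 1: opening $7,000.27; interest $105.00 → $7,105.27; payment $2,131.58; balance $4,973.69
Week 2: opening $4,973.69; interest $74.60 → $5,048.29; payment $1,514.48; balance $3,533.81
Week 3: opening $3,533.81; interest $53.00 → $3,586.81; payment $1,076.04; balance $2,510.77
Week 4: opening $2,510.77; interest $37.66 → $2,548.43; payment $805.00; balance $1,743.43
Week 5: opening $1,743.43; interest $26.15 → $1,769.58; payment $805.00; balance $964.58
Week 6: opening $964.58; interest $14.46 → $979.04; payment $805.00; balance $174.04
Week 7: opening $174.04; interest $2.61 → $176.65; payment $176.65; balance $0.00
Balance reaches $0.00 in week 7.

7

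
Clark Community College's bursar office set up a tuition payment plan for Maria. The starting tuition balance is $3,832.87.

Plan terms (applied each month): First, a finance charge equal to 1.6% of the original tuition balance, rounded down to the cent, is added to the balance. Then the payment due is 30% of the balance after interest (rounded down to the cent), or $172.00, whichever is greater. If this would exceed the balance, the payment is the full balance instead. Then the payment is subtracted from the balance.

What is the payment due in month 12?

Month 1: $3,832.87 +$61.32 interest = $3,894.19; pay $1,168.25 → $2,725.94
Month 2: $2,725.94 +$61.32 interest = $2,787.26; pay $836.17 → $1,951.09
Month 3: $1,951.09 +$61.32 interest = $2,012.41; pay $603.72 → $1,408.69
Month 4: $1,408.69 +$61.32 interest = $1,470.01; pay $441.00 → $1,029.01
Month 5: $1,029.01 +$61.32 interest = $1,090.33; pay $327.09 → $763.24
Month 6: $763.24 +$61.32 interest = $824.56; pay $247.36 → $577.20
Month 7: $577.20 +$61.32 interest = $638.52; pay $191.55 → $446.97
Month 8: $446.97 +$61.32 interest = $508.29; pay $172.00 → $336.29
Month 9: $336.29 +$61.32 interest = $397.61; pay $172.00 → $225.61
Month 10: $225.61 +$61.32 interest = $286.93; pay $172.00 → $114.93
Month 11: $114.93 +$61.32 interest = $176.25; pay $172.00 → $4.25
Month 12: $4.25 +$61.32 interest = $65.57; pay $65.57 → $0.00

$65.57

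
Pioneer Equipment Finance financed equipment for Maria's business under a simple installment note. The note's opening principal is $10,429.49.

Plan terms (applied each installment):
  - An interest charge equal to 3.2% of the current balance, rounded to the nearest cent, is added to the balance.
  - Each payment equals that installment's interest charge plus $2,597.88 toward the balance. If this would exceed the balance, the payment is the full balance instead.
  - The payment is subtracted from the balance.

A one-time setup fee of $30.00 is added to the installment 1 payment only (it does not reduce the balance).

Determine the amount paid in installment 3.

# | Opening | Interest | Payment | Fee | End bal
1 | $10,429.49 | $333.74 | $2,931.62 | $30.00 | $7,831.61
2 | $7,831.61 | $250.61 | $2,848.49 | — | $5,233.73
3 | $5,233.73 | $167.48 | $2,765.36 | — | $2,635.85

$2,765.36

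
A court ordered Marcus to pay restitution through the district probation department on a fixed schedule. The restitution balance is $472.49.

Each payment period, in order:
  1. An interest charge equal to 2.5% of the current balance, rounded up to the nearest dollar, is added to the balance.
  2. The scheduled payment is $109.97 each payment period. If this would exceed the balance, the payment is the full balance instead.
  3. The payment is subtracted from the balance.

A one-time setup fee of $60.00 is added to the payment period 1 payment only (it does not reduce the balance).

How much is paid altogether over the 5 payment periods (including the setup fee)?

Payment period 1: opening $472.49; interest $12.00 → $484.49; payment $109.97 (+ $60.00 fee); balance $374.52
Payment period 2: opening $374.52; interest $10.00 → $384.52; payment $109.97; balance $274.55
Payment period 3: opening $274.55; interest $7.00 → $281.55; payment $109.97; balance $171.58
Payment period 4: opening $171.58; interest $5.00 → $176.58; payment $109.97; balance $66.61
Payment period 5: opening $66.61; interest $2.00 → $68.61; payment $68.61; balance $0.00
Total paid: $568.49

$568.49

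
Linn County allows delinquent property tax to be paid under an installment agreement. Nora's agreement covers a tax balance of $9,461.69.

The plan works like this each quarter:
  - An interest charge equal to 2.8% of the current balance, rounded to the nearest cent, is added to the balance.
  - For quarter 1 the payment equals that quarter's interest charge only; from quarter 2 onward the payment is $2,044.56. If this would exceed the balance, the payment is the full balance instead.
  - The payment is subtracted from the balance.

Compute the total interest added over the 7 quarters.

$1,078.55

Quarter 1: opening $9,461.69; interest $264.93 → $9,726.62; payment $264.93; balance $9,461.69
Quarter 2: opening $9,461.69; interest $264.93 → $9,726.62; payment $2,044.56; balance $7,682.06
Quarter 3: opening $7,682.06; interest $215.10 → $7,897.16; payment $2,044.56; balance $5,852.60
Quarter 4: opening $5,852.60; interest $163.87 → $6,016.47; payment $2,044.56; balance $3,971.91
Quarter 5: opening $3,971.91; interest $111.21 → $4,083.12; payment $2,044.56; balance $2,038.56
Quarter 6: opening $2,038.56; interest $57.08 → $2,095.64; payment $2,044.56; balance $51.08
Quarter 7: opening $51.08; interest $1.43 → $52.51; payment $52.51; balance $0.00
Total interest: $264.93 + $264.93 + $215.10 + $163.87 + $111.21 + $57.08 + $1.43 = $1,078.55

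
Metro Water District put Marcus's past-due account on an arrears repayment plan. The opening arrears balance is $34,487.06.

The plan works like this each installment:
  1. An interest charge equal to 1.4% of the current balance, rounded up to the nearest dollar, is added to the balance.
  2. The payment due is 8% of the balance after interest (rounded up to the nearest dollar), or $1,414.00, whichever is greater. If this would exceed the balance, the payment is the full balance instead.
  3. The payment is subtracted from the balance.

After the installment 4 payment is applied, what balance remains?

Installment 1: opening $34,487.06; interest $483.00 → $34,970.06; payment $2,798.00; balance $32,172.06
Installment 2: opening $32,172.06; interest $451.00 → $32,623.06; payment $2,610.00; balance $30,013.06
Installment 3: opening $30,013.06; interest $421.00 → $30,434.06; payment $2,435.00; balance $27,999.06
Installment 4: opening $27,999.06; interest $392.00 → $28,391.06; payment $2,272.00; balance $26,119.06

$26,119.06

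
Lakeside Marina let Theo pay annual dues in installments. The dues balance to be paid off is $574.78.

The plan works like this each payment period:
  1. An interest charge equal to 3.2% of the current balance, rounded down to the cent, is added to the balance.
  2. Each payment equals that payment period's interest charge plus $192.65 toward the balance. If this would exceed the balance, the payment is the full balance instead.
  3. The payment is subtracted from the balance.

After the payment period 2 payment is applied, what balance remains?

$189.48

Payment period 1: $574.78 +$18.39 interest = $593.17; pay $211.04 → $382.13
Payment period 2: $382.13 +$12.22 interest = $394.35; pay $204.87 → $189.48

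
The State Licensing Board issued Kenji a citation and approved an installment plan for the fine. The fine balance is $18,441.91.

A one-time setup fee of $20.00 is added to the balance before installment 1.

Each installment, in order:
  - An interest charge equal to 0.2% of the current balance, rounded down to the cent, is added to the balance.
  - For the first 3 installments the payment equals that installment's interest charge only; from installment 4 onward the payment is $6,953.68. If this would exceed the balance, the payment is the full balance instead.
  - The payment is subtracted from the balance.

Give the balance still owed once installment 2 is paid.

$18,461.91

Installment 1: opening $18,461.91; interest $36.92 → $18,498.83; payment $36.92; balance $18,461.91
Installment 2: opening $18,461.91; interest $36.92 → $18,498.83; payment $36.92; balance $18,461.91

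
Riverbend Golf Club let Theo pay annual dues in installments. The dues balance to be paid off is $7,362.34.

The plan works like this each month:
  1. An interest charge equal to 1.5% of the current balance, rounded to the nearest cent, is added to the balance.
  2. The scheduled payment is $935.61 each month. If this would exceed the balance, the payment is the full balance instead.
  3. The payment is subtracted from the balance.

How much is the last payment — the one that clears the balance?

# | Opening | Interest | Payment | End bal
1 | $7,362.34 | $110.44 | $935.61 | $6,537.17
2 | $6,537.17 | $98.06 | $935.61 | $5,699.62
3 | $5,699.62 | $85.49 | $935.61 | $4,849.50
4 | $4,849.50 | $72.74 | $935.61 | $3,986.63
5 | $3,986.63 | $59.80 | $935.61 | $3,110.82
6 | $3,110.82 | $46.66 | $935.61 | $2,221.87
7 | $2,221.87 | $33.33 | $935.61 | $1,319.59
8 | $1,319.59 | $19.79 | $935.61 | $403.77
9 | $403.77 | $6.06 | $409.83 | $0.00

$409.83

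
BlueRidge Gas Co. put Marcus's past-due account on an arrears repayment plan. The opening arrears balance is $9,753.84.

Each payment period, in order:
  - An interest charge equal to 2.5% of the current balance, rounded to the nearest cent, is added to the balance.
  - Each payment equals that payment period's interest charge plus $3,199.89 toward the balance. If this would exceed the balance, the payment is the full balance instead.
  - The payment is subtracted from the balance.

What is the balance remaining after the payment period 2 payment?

Payment period 1: $9,753.84 +$243.85 interest = $9,997.69; pay $3,443.74 → $6,553.95
Payment period 2: $6,553.95 +$163.85 interest = $6,717.80; pay $3,363.74 → $3,354.06

$3,354.06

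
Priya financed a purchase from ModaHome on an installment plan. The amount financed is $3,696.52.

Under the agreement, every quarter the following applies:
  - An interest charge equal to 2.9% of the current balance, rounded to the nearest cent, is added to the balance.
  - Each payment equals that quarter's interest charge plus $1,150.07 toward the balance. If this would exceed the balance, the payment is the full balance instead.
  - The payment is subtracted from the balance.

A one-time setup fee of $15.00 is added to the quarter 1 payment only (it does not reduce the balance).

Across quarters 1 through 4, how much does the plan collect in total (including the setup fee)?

Quarter 1: $3,696.52 +$107.20 interest = $3,803.72; pay $1,257.27 (+ $15.00 fee) → $2,546.45
Quarter 2: $2,546.45 +$73.85 interest = $2,620.30; pay $1,223.92 → $1,396.38
Quarter 3: $1,396.38 +$40.50 interest = $1,436.88; pay $1,190.57 → $246.31
Quarter 4: $246.31 +$7.14 interest = $253.45; pay $253.45 → $0.00
Total paid: $3,940.21

$3,940.21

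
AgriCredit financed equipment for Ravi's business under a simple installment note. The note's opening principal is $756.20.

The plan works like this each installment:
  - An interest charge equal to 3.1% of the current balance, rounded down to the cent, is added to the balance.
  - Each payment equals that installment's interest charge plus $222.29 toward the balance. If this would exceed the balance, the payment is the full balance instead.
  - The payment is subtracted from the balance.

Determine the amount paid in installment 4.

$92.09

# | Opening | Interest | Payment | End bal
1 | $756.20 | $23.44 | $245.73 | $533.91
2 | $533.91 | $16.55 | $238.84 | $311.62
3 | $311.62 | $9.66 | $231.95 | $89.33
4 | $89.33 | $2.76 | $92.09 | $0.00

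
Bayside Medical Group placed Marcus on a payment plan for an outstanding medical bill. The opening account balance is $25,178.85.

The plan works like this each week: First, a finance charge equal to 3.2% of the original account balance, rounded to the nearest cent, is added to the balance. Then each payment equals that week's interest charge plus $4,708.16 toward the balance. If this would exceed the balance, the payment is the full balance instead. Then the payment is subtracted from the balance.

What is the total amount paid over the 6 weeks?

$30,013.17

# | Opening | Interest | Payment | End bal
1 | $25,178.85 | $805.72 | $5,513.88 | $20,470.69
2 | $20,470.69 | $805.72 | $5,513.88 | $15,762.53
3 | $15,762.53 | $805.72 | $5,513.88 | $11,054.37
4 | $11,054.37 | $805.72 | $5,513.88 | $6,346.21
5 | $6,346.21 | $805.72 | $5,513.88 | $1,638.05
6 | $1,638.05 | $805.72 | $2,443.77 | $0.00
Total paid: $30,013.17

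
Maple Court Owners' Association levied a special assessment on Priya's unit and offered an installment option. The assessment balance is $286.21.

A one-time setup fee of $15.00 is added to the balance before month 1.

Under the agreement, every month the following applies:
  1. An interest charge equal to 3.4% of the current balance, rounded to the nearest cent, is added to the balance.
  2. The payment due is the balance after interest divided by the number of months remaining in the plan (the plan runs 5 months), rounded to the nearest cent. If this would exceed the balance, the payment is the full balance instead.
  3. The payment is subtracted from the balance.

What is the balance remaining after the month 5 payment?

$0.00

Month 1: $301.21 +$10.24 interest = $311.45; pay $62.29 → $249.16
Month 2: $249.16 +$8.47 interest = $257.63; pay $64.41 → $193.22
Month 3: $193.22 +$6.57 interest = $199.79; pay $66.60 → $133.19
Month 4: $133.19 +$4.53 interest = $137.72; pay $68.86 → $68.86
Month 5: $68.86 +$2.34 interest = $71.20; pay $71.20 → $0.00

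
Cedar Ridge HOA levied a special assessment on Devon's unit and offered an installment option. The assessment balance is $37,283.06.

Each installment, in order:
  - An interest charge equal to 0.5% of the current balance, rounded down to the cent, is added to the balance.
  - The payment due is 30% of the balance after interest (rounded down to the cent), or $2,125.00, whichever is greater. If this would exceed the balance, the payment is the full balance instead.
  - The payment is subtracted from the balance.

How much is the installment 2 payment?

$7,907.93

Installment 1: $37,283.06 +$186.41 interest = $37,469.47; pay $11,240.84 → $26,228.63
Installment 2: $26,228.63 +$131.14 interest = $26,359.77; pay $7,907.93 → $18,451.84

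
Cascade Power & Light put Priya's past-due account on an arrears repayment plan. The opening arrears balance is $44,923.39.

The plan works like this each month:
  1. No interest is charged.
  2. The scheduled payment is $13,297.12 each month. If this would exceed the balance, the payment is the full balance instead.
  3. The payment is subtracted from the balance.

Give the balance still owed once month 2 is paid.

Month 1: $44,923.39 − $13,297.12 → $31,626.27
Month 2: $31,626.27 − $13,297.12 → $18,329.15

$18,329.15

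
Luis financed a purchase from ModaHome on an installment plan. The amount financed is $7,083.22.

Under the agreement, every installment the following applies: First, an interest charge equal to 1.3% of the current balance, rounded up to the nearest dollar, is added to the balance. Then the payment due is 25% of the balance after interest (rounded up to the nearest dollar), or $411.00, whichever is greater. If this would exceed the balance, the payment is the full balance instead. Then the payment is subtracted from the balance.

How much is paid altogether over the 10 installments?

# | Opening | Interest | Payment | End bal
1 | $7,083.22 | $93.00 | $1,795.00 | $5,381.22
2 | $5,381.22 | $70.00 | $1,363.00 | $4,088.22
3 | $4,088.22 | $54.00 | $1,036.00 | $3,106.22
4 | $3,106.22 | $41.00 | $787.00 | $2,360.22
5 | $2,360.22 | $31.00 | $598.00 | $1,793.22
6 | $1,793.22 | $24.00 | $455.00 | $1,362.22
7 | $1,362.22 | $18.00 | $411.00 | $969.22
8 | $969.22 | $13.00 | $411.00 | $571.22
9 | $571.22 | $8.00 | $411.00 | $168.22
10 | $168.22 | $3.00 | $171.22 | $0.00
Total paid: $7,438.22

$7,438.22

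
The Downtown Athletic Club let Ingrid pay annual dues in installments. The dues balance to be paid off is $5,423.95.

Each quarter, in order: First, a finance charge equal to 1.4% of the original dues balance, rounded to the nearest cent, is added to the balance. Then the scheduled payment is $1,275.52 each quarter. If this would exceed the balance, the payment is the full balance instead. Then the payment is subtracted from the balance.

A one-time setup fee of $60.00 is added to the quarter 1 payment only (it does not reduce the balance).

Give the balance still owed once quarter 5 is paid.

Quarter 1: opening $5,423.95; interest $75.94 → $5,499.89; payment $1,275.52 (+ $60.00 fee); balance $4,224.37
Quarter 2: opening $4,224.37; interest $75.94 → $4,300.31; payment $1,275.52; balance $3,024.79
Quarter 3: opening $3,024.79; interest $75.94 → $3,100.73; payment $1,275.52; balance $1,825.21
Quarter 4: opening $1,825.21; interest $75.94 → $1,901.15; payment $1,275.52; balance $625.63
Quarter 5: opening $625.63; interest $75.94 → $701.57; payment $701.57; balance $0.00

$0.00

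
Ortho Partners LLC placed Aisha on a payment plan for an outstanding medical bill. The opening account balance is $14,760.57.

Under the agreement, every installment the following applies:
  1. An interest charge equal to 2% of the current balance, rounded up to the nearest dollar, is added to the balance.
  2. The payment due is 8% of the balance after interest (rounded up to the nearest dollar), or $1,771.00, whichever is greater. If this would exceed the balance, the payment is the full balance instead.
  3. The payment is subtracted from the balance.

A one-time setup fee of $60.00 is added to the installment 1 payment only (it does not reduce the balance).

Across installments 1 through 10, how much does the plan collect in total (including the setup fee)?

$16,375.57

# | Opening | Interest | Payment | Fee | End bal
1 | $14,760.57 | $296.00 | $1,771.00 | $60.00 | $13,285.57
2 | $13,285.57 | $266.00 | $1,771.00 | — | $11,780.57
3 | $11,780.57 | $236.00 | $1,771.00 | — | $10,245.57
4 | $10,245.57 | $205.00 | $1,771.00 | — | $8,679.57
5 | $8,679.57 | $174.00 | $1,771.00 | — | $7,082.57
6 | $7,082.57 | $142.00 | $1,771.00 | — | $5,453.57
7 | $5,453.57 | $110.00 | $1,771.00 | — | $3,792.57
8 | $3,792.57 | $76.00 | $1,771.00 | — | $2,097.57
9 | $2,097.57 | $42.00 | $1,771.00 | — | $368.57
10 | $368.57 | $8.00 | $376.57 | — | $0.00
Total paid: $16,375.57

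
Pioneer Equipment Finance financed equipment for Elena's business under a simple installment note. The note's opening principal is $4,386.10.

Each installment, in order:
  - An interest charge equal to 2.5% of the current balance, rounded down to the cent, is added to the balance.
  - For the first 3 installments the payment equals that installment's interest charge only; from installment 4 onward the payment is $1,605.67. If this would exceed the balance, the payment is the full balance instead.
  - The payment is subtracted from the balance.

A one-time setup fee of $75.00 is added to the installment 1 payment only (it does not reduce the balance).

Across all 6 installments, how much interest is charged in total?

Installment 1: opening $4,386.10; interest $109.65 → $4,495.75; payment $109.65 (+ $75.00 fee); balance $4,386.10
Installment 2: opening $4,386.10; interest $109.65 → $4,495.75; payment $109.65; balance $4,386.10
Installment 3: opening $4,386.10; interest $109.65 → $4,495.75; payment $109.65; balance $4,386.10
Installment 4: opening $4,386.10; interest $109.65 → $4,495.75; payment $1,605.67; balance $2,890.08
Installment 5: opening $2,890.08; interest $72.25 → $2,962.33; payment $1,605.67; balance $1,356.66
Installment 6: opening $1,356.66; interest $33.91 → $1,390.57; payment $1,390.57; balance $0.00
Total interest: $109.65 + $109.65 + $109.65 + $109.65 + $72.25 + $33.91 = $544.76

$544.76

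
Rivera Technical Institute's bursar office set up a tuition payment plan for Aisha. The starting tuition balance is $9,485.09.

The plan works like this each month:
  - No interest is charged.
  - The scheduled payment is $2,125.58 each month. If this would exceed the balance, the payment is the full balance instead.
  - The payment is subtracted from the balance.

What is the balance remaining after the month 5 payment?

# | Opening | Payment | End bal
1 | $9,485.09 | $2,125.58 | $7,359.51
2 | $7,359.51 | $2,125.58 | $5,233.93
3 | $5,233.93 | $2,125.58 | $3,108.35
4 | $3,108.35 | $2,125.58 | $982.77
5 | $982.77 | $982.77 | $0.00

$0.00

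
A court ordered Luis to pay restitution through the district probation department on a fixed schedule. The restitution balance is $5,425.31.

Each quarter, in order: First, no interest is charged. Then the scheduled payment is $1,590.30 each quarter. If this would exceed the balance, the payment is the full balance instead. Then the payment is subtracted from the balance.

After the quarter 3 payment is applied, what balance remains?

$654.41

Quarter 1: opening $5,425.31; payment $1,590.30; balance $3,835.01
Quarter 2: opening $3,835.01; payment $1,590.30; balance $2,244.71
Quarter 3: opening $2,244.71; payment $1,590.30; balance $654.41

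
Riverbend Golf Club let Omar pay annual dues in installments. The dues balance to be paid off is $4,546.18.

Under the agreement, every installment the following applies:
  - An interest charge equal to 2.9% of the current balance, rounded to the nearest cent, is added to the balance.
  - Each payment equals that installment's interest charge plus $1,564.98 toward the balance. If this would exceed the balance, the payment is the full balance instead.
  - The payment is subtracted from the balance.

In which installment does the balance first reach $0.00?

Installment 1: opening $4,546.18; interest $131.84 → $4,678.02; payment $1,696.82; balance $2,981.20
Installment 2: opening $2,981.20; interest $86.45 → $3,067.65; payment $1,651.43; balance $1,416.22
Installment 3: opening $1,416.22; interest $41.07 → $1,457.29; payment $1,457.29; balance $0.00
Balance reaches $0.00 in installment 3.

3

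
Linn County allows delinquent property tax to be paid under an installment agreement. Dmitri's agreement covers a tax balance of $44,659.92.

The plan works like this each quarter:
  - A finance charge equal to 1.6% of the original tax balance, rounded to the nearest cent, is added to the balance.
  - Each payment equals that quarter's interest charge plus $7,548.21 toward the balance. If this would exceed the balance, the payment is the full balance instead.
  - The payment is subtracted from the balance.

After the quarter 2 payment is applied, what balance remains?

Quarter 1: $44,659.92 +$714.56 interest = $45,374.48; pay $8,262.77 → $37,111.71
Quarter 2: $37,111.71 +$714.56 interest = $37,826.27; pay $8,262.77 → $29,563.50

$29,563.50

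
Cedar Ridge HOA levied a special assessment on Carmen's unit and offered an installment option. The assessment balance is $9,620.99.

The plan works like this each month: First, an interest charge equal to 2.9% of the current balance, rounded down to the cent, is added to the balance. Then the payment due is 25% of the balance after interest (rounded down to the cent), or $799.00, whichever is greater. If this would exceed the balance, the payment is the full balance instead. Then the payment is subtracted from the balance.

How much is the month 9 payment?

Month 1: $9,620.99 +$279.00 interest = $9,899.99; pay $2,474.99 → $7,425.00
Month 2: $7,425.00 +$215.32 interest = $7,640.32; pay $1,910.08 → $5,730.24
Month 3: $5,730.24 +$166.17 interest = $5,896.41; pay $1,474.10 → $4,422.31
Month 4: $4,422.31 +$128.24 interest = $4,550.55; pay $1,137.63 → $3,412.92
Month 5: $3,412.92 +$98.97 interest = $3,511.89; pay $877.97 → $2,633.92
Month 6: $2,633.92 +$76.38 interest = $2,710.30; pay $799.00 → $1,911.30
Month 7: $1,911.30 +$55.42 interest = $1,966.72; pay $799.00 → $1,167.72
Month 8: $1,167.72 +$33.86 interest = $1,201.58; pay $799.00 → $402.58
Month 9: $402.58 +$11.67 interest = $414.25; pay $414.25 → $0.00

$414.25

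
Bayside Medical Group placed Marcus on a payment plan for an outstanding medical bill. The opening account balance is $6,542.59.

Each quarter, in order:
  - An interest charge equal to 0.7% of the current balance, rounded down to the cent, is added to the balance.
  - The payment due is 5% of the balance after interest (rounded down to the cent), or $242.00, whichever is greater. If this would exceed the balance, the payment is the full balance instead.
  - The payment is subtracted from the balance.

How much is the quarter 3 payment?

$301.47

Quarter 1: opening $6,542.59; interest $45.79 → $6,588.38; payment $329.41; balance $6,258.97
Quarter 2: opening $6,258.97; interest $43.81 → $6,302.78; payment $315.13; balance $5,987.65
Quarter 3: opening $5,987.65; interest $41.91 → $6,029.56; payment $301.47; balance $5,728.09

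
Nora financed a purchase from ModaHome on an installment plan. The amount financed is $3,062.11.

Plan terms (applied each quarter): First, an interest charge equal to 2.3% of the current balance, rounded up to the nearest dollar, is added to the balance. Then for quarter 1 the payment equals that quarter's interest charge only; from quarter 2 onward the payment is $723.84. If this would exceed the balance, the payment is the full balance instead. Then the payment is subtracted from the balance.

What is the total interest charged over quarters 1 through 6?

$273.00

Quarter 1: opening $3,062.11; interest $71.00 → $3,133.11; payment $71.00; balance $3,062.11
Quarter 2: opening $3,062.11; interest $71.00 → $3,133.11; payment $723.84; balance $2,409.27
Quarter 3: opening $2,409.27; interest $56.00 → $2,465.27; payment $723.84; balance $1,741.43
Quarter 4: opening $1,741.43; interest $41.00 → $1,782.43; payment $723.84; balance $1,058.59
Quarter 5: opening $1,058.59; interest $25.00 → $1,083.59; payment $723.84; balance $359.75
Quarter 6: opening $359.75; interest $9.00 → $368.75; payment $368.75; balance $0.00
Total interest: $71.00 + $71.00 + $56.00 + $41.00 + $25.00 + $9.00 = $273.00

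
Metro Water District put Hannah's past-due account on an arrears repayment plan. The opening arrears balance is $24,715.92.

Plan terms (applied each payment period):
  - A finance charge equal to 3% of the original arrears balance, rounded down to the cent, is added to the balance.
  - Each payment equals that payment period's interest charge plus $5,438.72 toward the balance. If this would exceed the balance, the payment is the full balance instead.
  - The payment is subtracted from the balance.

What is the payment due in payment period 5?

$3,702.51

Payment period 1: opening $24,715.92; interest $741.47 → $25,457.39; payment $6,180.19; balance $19,277.20
Payment period 2: opening $19,277.20; interest $741.47 → $20,018.67; payment $6,180.19; balance $13,838.48
Payment period 3: opening $13,838.48; interest $741.47 → $14,579.95; payment $6,180.19; balance $8,399.76
Payment period 4: opening $8,399.76; interest $741.47 → $9,141.23; payment $6,180.19; balance $2,961.04
Payment period 5: opening $2,961.04; interest $741.47 → $3,702.51; payment $3,702.51; balance $0.00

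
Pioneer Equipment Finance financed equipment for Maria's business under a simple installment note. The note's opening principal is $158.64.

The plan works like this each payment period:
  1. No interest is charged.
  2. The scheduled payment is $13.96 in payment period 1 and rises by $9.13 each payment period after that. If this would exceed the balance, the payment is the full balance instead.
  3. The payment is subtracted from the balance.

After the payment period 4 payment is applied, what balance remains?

Payment period 1: $158.64 − $13.96 → $144.68
Payment period 2: $144.68 − $23.09 → $121.59
Payment period 3: $121.59 − $32.22 → $89.37
Payment period 4: $89.37 − $41.35 → $48.02

$48.02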